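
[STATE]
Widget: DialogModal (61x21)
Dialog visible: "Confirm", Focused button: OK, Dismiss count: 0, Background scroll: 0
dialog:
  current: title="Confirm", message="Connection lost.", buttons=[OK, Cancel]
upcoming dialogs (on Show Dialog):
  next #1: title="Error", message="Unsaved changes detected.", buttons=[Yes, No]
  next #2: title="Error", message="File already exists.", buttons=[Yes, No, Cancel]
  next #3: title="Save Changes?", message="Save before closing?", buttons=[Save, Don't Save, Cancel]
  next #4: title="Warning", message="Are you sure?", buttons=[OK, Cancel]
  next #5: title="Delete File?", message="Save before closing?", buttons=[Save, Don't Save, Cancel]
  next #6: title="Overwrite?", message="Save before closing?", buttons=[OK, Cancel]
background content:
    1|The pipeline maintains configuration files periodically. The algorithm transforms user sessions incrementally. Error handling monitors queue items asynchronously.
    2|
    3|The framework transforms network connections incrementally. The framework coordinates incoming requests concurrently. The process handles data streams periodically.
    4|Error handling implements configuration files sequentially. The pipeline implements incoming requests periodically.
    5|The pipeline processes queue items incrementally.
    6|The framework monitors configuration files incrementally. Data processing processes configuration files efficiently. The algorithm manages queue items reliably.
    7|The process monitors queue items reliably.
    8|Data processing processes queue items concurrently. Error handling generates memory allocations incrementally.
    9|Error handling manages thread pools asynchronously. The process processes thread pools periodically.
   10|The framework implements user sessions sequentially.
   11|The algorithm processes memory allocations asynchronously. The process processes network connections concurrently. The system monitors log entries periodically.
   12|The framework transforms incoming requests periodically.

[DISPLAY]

The pipeline maintains configuration files periodically. The 
                                                             
The framework transforms network connections incrementally. T
Error handling implements configuration files sequentially. T
The pipeline processes queue items incrementally.            
The framework monitors configuration files incrementally. Dat
The process monitors queue items reliably.                   
Data processing processes queue items concurrently. Error han
Error handling manag┌──────────────────┐chronously. The proce
The framework implem│     Confirm      │equentially.         
The algorithm proces│ Connection lost. │ns asynchronously. Th
The framework transf│  [OK]  Cancel    │ts periodically.     
                    └──────────────────┘                     
                                                             
                                                             
                                                             
                                                             
                                                             
                                                             
                                                             
                                                             


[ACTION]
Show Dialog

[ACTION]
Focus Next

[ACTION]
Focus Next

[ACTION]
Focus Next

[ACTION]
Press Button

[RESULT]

The pipeline maintains configuration files periodically. The 
                                                             
The framework transforms network connections incrementally. T
Error handling implements configuration files sequentially. T
The pipeline processes queue items incrementally.            
The framework monitors configuration files incrementally. Dat
The process monitors queue items reliably.                   
Data processing processes queue items concurrently. Error han
Error handling manages thread pools asynchronously. The proce
The framework implements user sessions sequentially.         
The algorithm processes memory allocations asynchronously. Th
The framework transforms incoming requests periodically.     
                                                             
                                                             
                                                             
                                                             
                                                             
                                                             
                                                             
                                                             
                                                             


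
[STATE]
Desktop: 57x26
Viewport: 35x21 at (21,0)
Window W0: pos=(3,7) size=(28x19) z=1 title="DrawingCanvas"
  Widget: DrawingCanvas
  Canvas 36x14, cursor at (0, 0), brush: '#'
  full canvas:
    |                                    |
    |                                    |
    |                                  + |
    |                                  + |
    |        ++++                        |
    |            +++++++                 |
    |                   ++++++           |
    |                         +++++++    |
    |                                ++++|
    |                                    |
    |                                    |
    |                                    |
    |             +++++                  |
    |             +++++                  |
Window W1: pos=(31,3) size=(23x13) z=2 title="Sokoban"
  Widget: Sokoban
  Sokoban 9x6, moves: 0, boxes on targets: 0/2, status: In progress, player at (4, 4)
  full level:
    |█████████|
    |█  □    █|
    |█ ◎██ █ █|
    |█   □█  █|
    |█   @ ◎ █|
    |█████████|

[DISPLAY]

                                   
                                   
                                   
          ┏━━━━━━━━━━━━━━━━━━━━━┓  
          ┃ Sokoban             ┃  
          ┠─────────────────────┨  
          ┃█████████            ┃  
━━━━━━━━━┓┃█  □    █            ┃  
         ┃┃█ ◎██ █ █            ┃  
─────────┨┃█   □█  █            ┃  
         ┃┃█   @ ◎ █            ┃  
         ┃┃█████████            ┃  
         ┃┃Moves: 0  0/2        ┃  
         ┃┃                     ┃  
         ┃┃                     ┃  
++       ┃┗━━━━━━━━━━━━━━━━━━━━━┛  
  ++++++ ┃                         
        +┃                         
         ┃                         
         ┃                         
         ┃                         


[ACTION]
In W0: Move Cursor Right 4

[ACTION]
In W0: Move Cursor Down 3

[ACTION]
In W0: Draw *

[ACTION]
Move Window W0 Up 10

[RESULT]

━━━━━━━━━┓                         
         ┃                         
─────────┨                         
         ┃┏━━━━━━━━━━━━━━━━━━━━━┓  
         ┃┃ Sokoban             ┃  
         ┃┠─────────────────────┨  
         ┃┃█████████            ┃  
         ┃┃█  □    █            ┃  
++       ┃┃█ ◎██ █ █            ┃  
  ++++++ ┃┃█   □█  █            ┃  
        +┃┃█   @ ◎ █            ┃  
         ┃┃█████████            ┃  
         ┃┃Moves: 0  0/2        ┃  
         ┃┃                     ┃  
         ┃┃                     ┃  
+        ┃┗━━━━━━━━━━━━━━━━━━━━━┛  
+        ┃                         
         ┃                         
━━━━━━━━━┛                         
                                   
                                   


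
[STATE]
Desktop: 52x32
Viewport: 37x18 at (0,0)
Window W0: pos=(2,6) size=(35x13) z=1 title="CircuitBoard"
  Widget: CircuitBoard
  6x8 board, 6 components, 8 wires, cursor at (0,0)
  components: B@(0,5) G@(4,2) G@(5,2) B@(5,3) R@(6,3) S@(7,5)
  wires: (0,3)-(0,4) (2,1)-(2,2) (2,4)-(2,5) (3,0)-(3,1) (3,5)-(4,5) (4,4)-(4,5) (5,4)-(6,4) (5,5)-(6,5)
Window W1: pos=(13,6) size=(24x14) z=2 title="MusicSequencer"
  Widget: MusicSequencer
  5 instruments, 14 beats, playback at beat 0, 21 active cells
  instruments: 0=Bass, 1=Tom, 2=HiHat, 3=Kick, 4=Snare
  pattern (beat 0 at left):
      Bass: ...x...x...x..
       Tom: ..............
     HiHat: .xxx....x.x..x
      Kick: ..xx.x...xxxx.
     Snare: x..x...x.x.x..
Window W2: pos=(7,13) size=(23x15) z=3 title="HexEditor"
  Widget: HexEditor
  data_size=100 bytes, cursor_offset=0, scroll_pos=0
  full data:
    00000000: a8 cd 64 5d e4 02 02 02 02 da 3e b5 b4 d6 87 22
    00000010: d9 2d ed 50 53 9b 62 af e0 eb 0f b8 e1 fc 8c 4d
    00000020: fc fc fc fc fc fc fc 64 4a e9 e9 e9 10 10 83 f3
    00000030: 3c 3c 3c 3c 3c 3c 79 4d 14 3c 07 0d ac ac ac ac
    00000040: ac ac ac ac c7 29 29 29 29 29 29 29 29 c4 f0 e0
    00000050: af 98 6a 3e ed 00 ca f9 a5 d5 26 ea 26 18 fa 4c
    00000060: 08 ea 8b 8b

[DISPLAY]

                                     
                                     
                                     
                                     
                                     
                                     
  ┏━━━━━━━━━━┏━━━━━━━━━━━━━━━━━━━━━━┓
  ┃ CircuitBo┃ MusicSequencer       ┃
  ┠──────────┠──────────────────────┨
  ┃   0 1 2 3┃      ▼1234567890123  ┃
  ┃0  [.]    ┃  Bass···█···█···█··  ┃
  ┃          ┃   Tom··············  ┃
  ┃1         ┃ HiHat·███····█·█··█  ┃
  ┃    ┏━━━━━━━━━━━━━━━━━━━━━┓███·  ┃
  ┃2   ┃ HexEditor           ┃·█··  ┃
  ┃    ┠─────────────────────┨      ┃
  ┃3   ┃00000000  A8 cd 64 5d┃      ┃
  ┃    ┃00000010  d9 2d ed 50┃      ┃


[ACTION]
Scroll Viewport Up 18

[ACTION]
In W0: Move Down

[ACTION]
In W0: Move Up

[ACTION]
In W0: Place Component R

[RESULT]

                                     
                                     
                                     
                                     
                                     
                                     
  ┏━━━━━━━━━━┏━━━━━━━━━━━━━━━━━━━━━━┓
  ┃ CircuitBo┃ MusicSequencer       ┃
  ┠──────────┠──────────────────────┨
  ┃   0 1 2 3┃      ▼1234567890123  ┃
  ┃0  [R]    ┃  Bass···█···█···█··  ┃
  ┃          ┃   Tom··············  ┃
  ┃1         ┃ HiHat·███····█·█··█  ┃
  ┃    ┏━━━━━━━━━━━━━━━━━━━━━┓███·  ┃
  ┃2   ┃ HexEditor           ┃·█··  ┃
  ┃    ┠─────────────────────┨      ┃
  ┃3   ┃00000000  A8 cd 64 5d┃      ┃
  ┃    ┃00000010  d9 2d ed 50┃      ┃


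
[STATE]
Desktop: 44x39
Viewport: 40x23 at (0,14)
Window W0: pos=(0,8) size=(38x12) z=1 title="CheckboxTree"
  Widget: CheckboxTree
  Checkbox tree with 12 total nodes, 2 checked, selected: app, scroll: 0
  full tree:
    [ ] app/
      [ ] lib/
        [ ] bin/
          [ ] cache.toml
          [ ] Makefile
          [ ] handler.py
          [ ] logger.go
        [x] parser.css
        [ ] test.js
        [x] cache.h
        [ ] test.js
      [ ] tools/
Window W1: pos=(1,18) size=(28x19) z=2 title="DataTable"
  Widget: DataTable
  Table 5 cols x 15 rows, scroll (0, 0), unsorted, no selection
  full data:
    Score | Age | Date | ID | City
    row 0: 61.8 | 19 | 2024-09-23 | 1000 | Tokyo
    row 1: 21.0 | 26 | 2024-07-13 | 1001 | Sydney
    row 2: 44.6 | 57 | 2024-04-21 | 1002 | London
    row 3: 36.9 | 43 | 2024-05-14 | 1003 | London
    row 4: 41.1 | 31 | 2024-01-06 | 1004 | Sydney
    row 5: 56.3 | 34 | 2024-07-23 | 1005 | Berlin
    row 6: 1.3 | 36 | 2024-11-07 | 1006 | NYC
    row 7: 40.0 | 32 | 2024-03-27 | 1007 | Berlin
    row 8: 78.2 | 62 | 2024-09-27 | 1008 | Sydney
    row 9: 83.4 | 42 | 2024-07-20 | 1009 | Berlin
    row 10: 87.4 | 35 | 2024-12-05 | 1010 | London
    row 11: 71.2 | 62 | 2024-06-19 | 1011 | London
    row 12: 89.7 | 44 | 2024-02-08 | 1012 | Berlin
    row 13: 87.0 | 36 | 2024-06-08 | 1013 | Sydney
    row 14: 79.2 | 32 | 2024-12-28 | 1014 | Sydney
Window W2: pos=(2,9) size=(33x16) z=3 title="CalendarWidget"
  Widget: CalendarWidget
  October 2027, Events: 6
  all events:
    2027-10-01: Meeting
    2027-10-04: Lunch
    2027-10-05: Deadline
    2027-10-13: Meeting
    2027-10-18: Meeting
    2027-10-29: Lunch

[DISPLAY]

┃ ┃             1*  2  3          ┃  ┃  
┃ ┃ 4*  5*  6  7  8  9 10         ┃  ┃  
┃ ┃11 12 13* 14 15 16 17          ┃  ┃  
┃ ┃18* 19 20 21 22 23 24          ┃  ┃  
┃┏┃25 26 27 28 29* 30 31          ┃  ┃  
┗┃┃                               ┃━━┛  
 ┠┃                               ┃     
 ┃┃                               ┃     
 ┃┃                               ┃     
 ┃┃                               ┃     
 ┃┗━━━━━━━━━━━━━━━━━━━━━━━━━━━━━━━┛     
 ┃44.6 │57 │2024-04-21│1002│┃           
 ┃36.9 │43 │2024-05-14│1003│┃           
 ┃41.1 │31 │2024-01-06│1004│┃           
 ┃56.3 │34 │2024-07-23│1005│┃           
 ┃1.3  │36 │2024-11-07│1006│┃           
 ┃40.0 │32 │2024-03-27│1007│┃           
 ┃78.2 │62 │2024-09-27│1008│┃           
 ┃83.4 │42 │2024-07-20│1009│┃           
 ┃87.4 │35 │2024-12-05│1010│┃           
 ┃71.2 │62 │2024-06-19│1011│┃           
 ┃89.7 │44 │2024-02-08│1012│┃           
 ┗━━━━━━━━━━━━━━━━━━━━━━━━━━┛           


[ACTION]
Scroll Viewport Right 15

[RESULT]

            1*  2  3          ┃  ┃      
4*  5*  6  7  8  9 10         ┃  ┃      
1 12 13* 14 15 16 17          ┃  ┃      
8* 19 20 21 22 23 24          ┃  ┃      
5 26 27 28 29* 30 31          ┃  ┃      
                              ┃━━┛      
                              ┃         
                              ┃         
                              ┃         
                              ┃         
━━━━━━━━━━━━━━━━━━━━━━━━━━━━━━┛         
.6 │57 │2024-04-21│1002│┃               
.9 │43 │2024-05-14│1003│┃               
.1 │31 │2024-01-06│1004│┃               
.3 │34 │2024-07-23│1005│┃               
3  │36 │2024-11-07│1006│┃               
.0 │32 │2024-03-27│1007│┃               
.2 │62 │2024-09-27│1008│┃               
.4 │42 │2024-07-20│1009│┃               
.4 │35 │2024-12-05│1010│┃               
.2 │62 │2024-06-19│1011│┃               
.7 │44 │2024-02-08│1012│┃               
━━━━━━━━━━━━━━━━━━━━━━━━┛               


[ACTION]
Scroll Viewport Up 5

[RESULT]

━━━━━━━━━━━━━━━━━━━━━━━━━━━━━━┓  ┃      
CalendarWidget                ┃──┨      
──────────────────────────────┨  ┃      
         October 2027         ┃  ┃      
o Tu We Th Fr Sa Su           ┃  ┃      
            1*  2  3          ┃  ┃      
4*  5*  6  7  8  9 10         ┃  ┃      
1 12 13* 14 15 16 17          ┃  ┃      
8* 19 20 21 22 23 24          ┃  ┃      
5 26 27 28 29* 30 31          ┃  ┃      
                              ┃━━┛      
                              ┃         
                              ┃         
                              ┃         
                              ┃         
━━━━━━━━━━━━━━━━━━━━━━━━━━━━━━┛         
.6 │57 │2024-04-21│1002│┃               
.9 │43 │2024-05-14│1003│┃               
.1 │31 │2024-01-06│1004│┃               
.3 │34 │2024-07-23│1005│┃               
3  │36 │2024-11-07│1006│┃               
.0 │32 │2024-03-27│1007│┃               
.2 │62 │2024-09-27│1008│┃               


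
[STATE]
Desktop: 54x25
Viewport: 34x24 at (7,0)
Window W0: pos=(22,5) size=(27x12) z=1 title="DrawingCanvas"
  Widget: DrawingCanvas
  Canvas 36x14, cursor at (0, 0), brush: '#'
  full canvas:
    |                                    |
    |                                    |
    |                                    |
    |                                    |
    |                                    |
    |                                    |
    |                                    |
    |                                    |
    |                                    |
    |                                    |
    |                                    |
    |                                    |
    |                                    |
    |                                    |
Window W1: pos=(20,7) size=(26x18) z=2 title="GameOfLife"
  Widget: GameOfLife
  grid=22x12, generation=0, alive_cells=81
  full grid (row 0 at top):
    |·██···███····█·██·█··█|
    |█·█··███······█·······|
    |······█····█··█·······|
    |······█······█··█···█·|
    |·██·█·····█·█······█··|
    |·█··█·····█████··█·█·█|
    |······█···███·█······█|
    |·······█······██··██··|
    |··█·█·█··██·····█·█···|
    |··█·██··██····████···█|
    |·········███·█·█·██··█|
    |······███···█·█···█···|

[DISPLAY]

                                  
                                  
                                  
                                  
                                  
               ┏━━━━━━━━━━━━━━━━━━
               ┃ DrawingCanvas    
             ┏━━━━━━━━━━━━━━━━━━━━
             ┃ GameOfLife         
             ┠────────────────────
             ┃Gen: 0              
             ┃·██···███····█·██·█·
             ┃█·█··███······█·····
             ┃······█····█··█·····
             ┃······█······█··█···
             ┃·██·█·····█·█······█
             ┃·█··█·····█████··█·█
             ┃······█···███·█·····
             ┃·······█······██··██
             ┃··█·█·█··██·····█·█·
             ┃··█·██··██····████··
             ┃·········███·█·█·██·
             ┃······███···█·█···█·
             ┃                    


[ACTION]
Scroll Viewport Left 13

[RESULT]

                                  
                                  
                                  
                                  
                                  
                      ┏━━━━━━━━━━━
                      ┃ DrawingCan
                    ┏━━━━━━━━━━━━━
                    ┃ GameOfLife  
                    ┠─────────────
                    ┃Gen: 0       
                    ┃·██···███····
                    ┃█·█··███·····
                    ┃······█····█·
                    ┃······█······
                    ┃·██·█·····█·█
                    ┃·█··█·····███
                    ┃······█···███
                    ┃·······█·····
                    ┃··█·█·█··██··
                    ┃··█·██··██···
                    ┃·········███·
                    ┃······███···█
                    ┃             


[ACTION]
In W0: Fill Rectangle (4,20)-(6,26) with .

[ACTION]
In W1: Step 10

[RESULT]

                                  
                                  
                                  
                                  
                                  
                      ┏━━━━━━━━━━━
                      ┃ DrawingCan
                    ┏━━━━━━━━━━━━━
                    ┃ GameOfLife  
                    ┠─────────────
                    ┃Gen: 10      
                    ┃·············
                    ┃·············
                    ┃·············
                    ┃·····██·····█
                    ┃····█······█·
                    ┃····███···█·█
                    ┃····███····█·
                    ┃····███··█·██
                    ┃····█····█·██
                    ┃···█·██··█···
                    ┃····██···██··
                    ┃·············
                    ┃             


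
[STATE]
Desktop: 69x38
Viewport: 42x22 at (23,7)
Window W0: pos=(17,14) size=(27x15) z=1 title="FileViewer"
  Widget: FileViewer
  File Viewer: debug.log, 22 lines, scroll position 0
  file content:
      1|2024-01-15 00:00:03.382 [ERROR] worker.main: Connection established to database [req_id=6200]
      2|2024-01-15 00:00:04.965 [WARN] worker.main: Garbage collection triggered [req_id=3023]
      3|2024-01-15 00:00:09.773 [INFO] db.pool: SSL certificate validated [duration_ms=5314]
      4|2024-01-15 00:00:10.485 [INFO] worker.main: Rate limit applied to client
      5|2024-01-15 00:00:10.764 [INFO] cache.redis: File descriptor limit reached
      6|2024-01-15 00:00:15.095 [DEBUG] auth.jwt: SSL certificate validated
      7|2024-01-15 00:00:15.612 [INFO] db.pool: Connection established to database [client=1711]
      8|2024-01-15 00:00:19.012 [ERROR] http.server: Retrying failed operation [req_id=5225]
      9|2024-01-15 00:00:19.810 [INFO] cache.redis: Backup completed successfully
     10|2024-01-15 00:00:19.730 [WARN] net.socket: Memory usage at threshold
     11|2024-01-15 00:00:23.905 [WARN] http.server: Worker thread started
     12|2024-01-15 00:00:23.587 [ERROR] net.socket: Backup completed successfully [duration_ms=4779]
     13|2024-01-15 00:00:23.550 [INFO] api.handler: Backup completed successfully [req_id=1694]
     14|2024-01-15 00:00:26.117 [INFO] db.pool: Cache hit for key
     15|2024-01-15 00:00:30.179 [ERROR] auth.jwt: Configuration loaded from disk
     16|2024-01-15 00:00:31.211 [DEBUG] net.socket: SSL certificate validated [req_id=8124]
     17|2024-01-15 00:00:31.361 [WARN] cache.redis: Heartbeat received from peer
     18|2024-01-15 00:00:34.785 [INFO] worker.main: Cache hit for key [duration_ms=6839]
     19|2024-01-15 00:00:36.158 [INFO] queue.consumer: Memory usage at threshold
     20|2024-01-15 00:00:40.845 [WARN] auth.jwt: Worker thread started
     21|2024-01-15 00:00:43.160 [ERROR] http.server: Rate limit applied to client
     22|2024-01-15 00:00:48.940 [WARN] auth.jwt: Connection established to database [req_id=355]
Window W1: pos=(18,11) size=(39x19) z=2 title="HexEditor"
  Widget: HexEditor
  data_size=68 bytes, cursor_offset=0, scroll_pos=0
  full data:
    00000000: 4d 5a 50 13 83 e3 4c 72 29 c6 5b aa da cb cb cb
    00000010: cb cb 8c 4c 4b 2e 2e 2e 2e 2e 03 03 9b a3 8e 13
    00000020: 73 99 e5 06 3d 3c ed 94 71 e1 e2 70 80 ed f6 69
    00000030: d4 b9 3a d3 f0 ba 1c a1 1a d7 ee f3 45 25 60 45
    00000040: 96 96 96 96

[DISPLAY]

                                          
                                          
                                          
                                          
━━━━━━━━━━━━━━━━━━━━━━━━━━━━━━━━━┓        
Editor                           ┃        
─────────────────────────────────┨        
0000  4D 5a 50 13 83 e3 4c 72  29┃        
0010  cb cb 8c 4c 4b 2e 2e 2e  2e┃        
0020  73 99 e5 06 3d 3c ed 94  71┃        
0030  d4 b9 3a d3 f0 ba 1c a1  1a┃        
0040  96 96 96 96                ┃        
                                 ┃        
                                 ┃        
                                 ┃        
                                 ┃        
                                 ┃        
                                 ┃        
                                 ┃        
                                 ┃        
                                 ┃        
                                 ┃        


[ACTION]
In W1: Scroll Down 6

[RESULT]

                                          
                                          
                                          
                                          
━━━━━━━━━━━━━━━━━━━━━━━━━━━━━━━━━┓        
Editor                           ┃        
─────────────────────────────────┨        
0040  96 96 96 96                ┃        
                                 ┃        
                                 ┃        
                                 ┃        
                                 ┃        
                                 ┃        
                                 ┃        
                                 ┃        
                                 ┃        
                                 ┃        
                                 ┃        
                                 ┃        
                                 ┃        
                                 ┃        
                                 ┃        


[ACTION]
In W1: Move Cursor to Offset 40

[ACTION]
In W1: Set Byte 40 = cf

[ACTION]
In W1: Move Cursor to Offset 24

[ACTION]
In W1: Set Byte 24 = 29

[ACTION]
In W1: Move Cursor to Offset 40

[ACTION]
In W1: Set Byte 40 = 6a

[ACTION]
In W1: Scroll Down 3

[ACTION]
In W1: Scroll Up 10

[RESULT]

                                          
                                          
                                          
                                          
━━━━━━━━━━━━━━━━━━━━━━━━━━━━━━━━━┓        
Editor                           ┃        
─────────────────────────────────┨        
0000  4d 5a 50 13 83 e3 4c 72  29┃        
0010  cb cb 8c 4c 4b 2e 2e 2e  29┃        
0020  73 99 e5 06 3d 3c ed 94  6A┃        
0030  d4 b9 3a d3 f0 ba 1c a1  1a┃        
0040  96 96 96 96                ┃        
                                 ┃        
                                 ┃        
                                 ┃        
                                 ┃        
                                 ┃        
                                 ┃        
                                 ┃        
                                 ┃        
                                 ┃        
                                 ┃        


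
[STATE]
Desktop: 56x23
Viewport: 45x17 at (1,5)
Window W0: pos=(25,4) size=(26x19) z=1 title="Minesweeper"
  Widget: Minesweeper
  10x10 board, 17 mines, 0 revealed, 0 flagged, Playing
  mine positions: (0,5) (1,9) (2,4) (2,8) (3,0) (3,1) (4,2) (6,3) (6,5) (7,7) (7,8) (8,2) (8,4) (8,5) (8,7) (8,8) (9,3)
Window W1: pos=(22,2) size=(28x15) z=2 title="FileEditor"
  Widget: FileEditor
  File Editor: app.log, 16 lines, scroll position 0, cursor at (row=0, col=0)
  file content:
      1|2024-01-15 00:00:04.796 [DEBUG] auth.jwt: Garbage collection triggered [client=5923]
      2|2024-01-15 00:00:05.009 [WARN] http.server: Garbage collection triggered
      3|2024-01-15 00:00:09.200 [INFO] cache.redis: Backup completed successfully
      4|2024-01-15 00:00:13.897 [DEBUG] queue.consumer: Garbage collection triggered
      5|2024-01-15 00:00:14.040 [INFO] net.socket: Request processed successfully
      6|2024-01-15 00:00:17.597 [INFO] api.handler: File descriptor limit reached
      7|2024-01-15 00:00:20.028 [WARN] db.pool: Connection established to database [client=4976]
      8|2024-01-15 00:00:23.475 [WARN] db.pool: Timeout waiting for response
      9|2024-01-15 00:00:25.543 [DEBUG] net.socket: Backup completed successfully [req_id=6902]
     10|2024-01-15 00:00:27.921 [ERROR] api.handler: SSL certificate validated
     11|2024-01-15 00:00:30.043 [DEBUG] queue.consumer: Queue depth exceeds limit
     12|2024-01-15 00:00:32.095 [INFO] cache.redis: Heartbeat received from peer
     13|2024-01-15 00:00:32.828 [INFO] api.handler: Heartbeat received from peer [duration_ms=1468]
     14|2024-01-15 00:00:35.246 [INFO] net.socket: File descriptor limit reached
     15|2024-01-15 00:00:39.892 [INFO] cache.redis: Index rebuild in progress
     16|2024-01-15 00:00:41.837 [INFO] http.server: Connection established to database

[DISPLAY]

                     ┃█024-01-15 00:00:04.796
                     ┃2024-01-15 00:00:05.009
                     ┃2024-01-15 00:00:09.200
                     ┃2024-01-15 00:00:13.897
                     ┃2024-01-15 00:00:14.040
                     ┃2024-01-15 00:00:17.597
                     ┃2024-01-15 00:00:20.028
                     ┃2024-01-15 00:00:23.475
                     ┃2024-01-15 00:00:25.543
                     ┃2024-01-15 00:00:27.921
                     ┃2024-01-15 00:00:30.043
                     ┗━━━━━━━━━━━━━━━━━━━━━━━
                        ┃                    
                        ┃                    
                        ┃                    
                        ┃                    
                        ┃                    


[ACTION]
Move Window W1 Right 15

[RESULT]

                        ┃ M┃█024-01-15 00:00:
                        ┠──┃2024-01-15 00:00:
                        ┃■■┃2024-01-15 00:00:
                        ┃■■┃2024-01-15 00:00:
                        ┃■■┃2024-01-15 00:00:
                        ┃■■┃2024-01-15 00:00:
                        ┃■■┃2024-01-15 00:00:
                        ┃■■┃2024-01-15 00:00:
                        ┃■■┃2024-01-15 00:00:
                        ┃■■┃2024-01-15 00:00:
                        ┃■■┃2024-01-15 00:00:
                        ┃■■┗━━━━━━━━━━━━━━━━━
                        ┃                    
                        ┃                    
                        ┃                    
                        ┃                    
                        ┃                    


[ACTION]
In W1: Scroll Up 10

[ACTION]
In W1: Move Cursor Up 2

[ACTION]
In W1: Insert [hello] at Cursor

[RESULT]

                        ┃ M┃hello█024-01-15 0
                        ┠──┃2024-01-15 00:00:
                        ┃■■┃2024-01-15 00:00:
                        ┃■■┃2024-01-15 00:00:
                        ┃■■┃2024-01-15 00:00:
                        ┃■■┃2024-01-15 00:00:
                        ┃■■┃2024-01-15 00:00:
                        ┃■■┃2024-01-15 00:00:
                        ┃■■┃2024-01-15 00:00:
                        ┃■■┃2024-01-15 00:00:
                        ┃■■┃2024-01-15 00:00:
                        ┃■■┗━━━━━━━━━━━━━━━━━
                        ┃                    
                        ┃                    
                        ┃                    
                        ┃                    
                        ┃                    


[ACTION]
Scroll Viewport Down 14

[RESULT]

                        ┠──┃2024-01-15 00:00:
                        ┃■■┃2024-01-15 00:00:
                        ┃■■┃2024-01-15 00:00:
                        ┃■■┃2024-01-15 00:00:
                        ┃■■┃2024-01-15 00:00:
                        ┃■■┃2024-01-15 00:00:
                        ┃■■┃2024-01-15 00:00:
                        ┃■■┃2024-01-15 00:00:
                        ┃■■┃2024-01-15 00:00:
                        ┃■■┃2024-01-15 00:00:
                        ┃■■┗━━━━━━━━━━━━━━━━━
                        ┃                    
                        ┃                    
                        ┃                    
                        ┃                    
                        ┃                    
                        ┗━━━━━━━━━━━━━━━━━━━━


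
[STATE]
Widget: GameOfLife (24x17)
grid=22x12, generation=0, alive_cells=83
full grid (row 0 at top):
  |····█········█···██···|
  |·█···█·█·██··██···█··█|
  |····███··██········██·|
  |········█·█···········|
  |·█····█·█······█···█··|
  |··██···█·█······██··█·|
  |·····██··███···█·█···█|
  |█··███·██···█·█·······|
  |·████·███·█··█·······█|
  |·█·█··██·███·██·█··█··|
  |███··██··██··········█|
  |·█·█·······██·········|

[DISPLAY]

Gen: 0                  
····█········█···██···  
·█···█·█·██··██···█··█  
····███··██········██·  
········█·█···········  
·█····█·█······█···█··  
··██···█·█······██··█·  
·····██··███···█·█···█  
█··███·██···█·█·······  
·████·███·█··█·······█  
·█·█··██·███·██·█··█··  
███··██··██··········█  
·█·█·······██·········  
                        
                        
                        
                        


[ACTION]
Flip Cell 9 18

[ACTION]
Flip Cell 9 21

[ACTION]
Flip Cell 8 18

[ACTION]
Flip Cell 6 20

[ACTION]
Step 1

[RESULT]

Gen: 1                  
·············██··██···  
········███··██··██·█·  
····████···█·······██·  
······█·█·█········██·  
··█·····█·······█·····  
··█··█·█·█·····█·█████  
··█··█···███···█·█··██  
·█··········███·····██  
██········█····█·████·  
···········████··███·█  
█··███████···█······█·  
██········██··········  
                        
                        
                        
                        


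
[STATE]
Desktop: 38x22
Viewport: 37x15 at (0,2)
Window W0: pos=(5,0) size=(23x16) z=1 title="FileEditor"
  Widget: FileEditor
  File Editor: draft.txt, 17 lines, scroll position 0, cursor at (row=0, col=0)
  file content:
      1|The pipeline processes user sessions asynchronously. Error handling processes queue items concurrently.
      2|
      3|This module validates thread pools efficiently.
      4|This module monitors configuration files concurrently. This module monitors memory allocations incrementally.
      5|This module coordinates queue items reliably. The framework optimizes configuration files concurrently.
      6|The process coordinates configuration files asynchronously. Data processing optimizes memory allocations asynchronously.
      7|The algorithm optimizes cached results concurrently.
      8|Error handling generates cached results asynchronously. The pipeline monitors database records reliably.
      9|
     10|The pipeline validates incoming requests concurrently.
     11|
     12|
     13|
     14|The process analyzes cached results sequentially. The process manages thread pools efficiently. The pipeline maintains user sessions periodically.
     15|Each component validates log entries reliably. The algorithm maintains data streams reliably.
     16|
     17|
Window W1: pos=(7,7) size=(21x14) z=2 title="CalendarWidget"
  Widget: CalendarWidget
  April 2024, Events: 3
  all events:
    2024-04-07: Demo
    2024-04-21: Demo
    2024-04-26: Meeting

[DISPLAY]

     ┠─────────────────────┨         
     ┃█he pipeline process▲┃         
     ┃                    █┃         
     ┃This module validate░┃         
     ┃This module monitors░┃         
     ┃T┏━━━━━━━━━━━━━━━━━━━┓         
     ┃T┃ CalendarWidget    ┃         
     ┃T┠───────────────────┨         
     ┃E┃     April 2024    ┃         
     ┃ ┃Mo Tu We Th Fr Sa S┃         
     ┃T┃ 1  2  3  4  5  6  ┃         
     ┃ ┃ 8  9 10 11 12 13 1┃         
     ┃ ┃15 16 17 18 19 20 2┃         
     ┗━┃22 23 24 25 26* 27 ┃         
       ┃29 30              ┃         


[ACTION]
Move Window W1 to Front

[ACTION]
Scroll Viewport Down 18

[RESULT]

     ┃T┏━━━━━━━━━━━━━━━━━━━┓         
     ┃T┃ CalendarWidget    ┃         
     ┃T┠───────────────────┨         
     ┃E┃     April 2024    ┃         
     ┃ ┃Mo Tu We Th Fr Sa S┃         
     ┃T┃ 1  2  3  4  5  6  ┃         
     ┃ ┃ 8  9 10 11 12 13 1┃         
     ┃ ┃15 16 17 18 19 20 2┃         
     ┗━┃22 23 24 25 26* 27 ┃         
       ┃29 30              ┃         
       ┃                   ┃         
       ┃                   ┃         
       ┃                   ┃         
       ┗━━━━━━━━━━━━━━━━━━━┛         
                                     


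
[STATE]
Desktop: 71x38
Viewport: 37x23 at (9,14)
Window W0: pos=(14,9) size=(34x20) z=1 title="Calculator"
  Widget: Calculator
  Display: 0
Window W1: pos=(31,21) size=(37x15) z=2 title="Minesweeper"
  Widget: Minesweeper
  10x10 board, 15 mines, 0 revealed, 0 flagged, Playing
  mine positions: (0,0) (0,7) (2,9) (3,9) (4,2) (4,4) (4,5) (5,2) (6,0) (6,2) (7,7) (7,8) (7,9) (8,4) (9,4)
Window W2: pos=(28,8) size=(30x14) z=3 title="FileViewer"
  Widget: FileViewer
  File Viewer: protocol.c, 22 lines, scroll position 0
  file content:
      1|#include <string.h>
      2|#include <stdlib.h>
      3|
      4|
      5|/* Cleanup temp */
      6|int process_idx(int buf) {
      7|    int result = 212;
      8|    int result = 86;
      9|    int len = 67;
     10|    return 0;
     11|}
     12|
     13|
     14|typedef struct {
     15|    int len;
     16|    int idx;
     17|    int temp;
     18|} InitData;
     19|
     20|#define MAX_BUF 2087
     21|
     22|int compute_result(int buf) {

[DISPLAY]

     ┃│ 7 │ 8 │ 9 │┃                 
     ┃├───┼───┼───┼┃/* Cleanup temp *
     ┃│ 4 │ 5 │ 6 │┃int process_idx(i
     ┃├───┼───┼───┼┃    int result = 
     ┃│ 1 │ 2 │ 3 │┃    int result = 
     ┃├───┼───┼───┼┃    int len = 67;
     ┃│ 0 │ . │ = │┃    return 0;    
     ┃├───┼───┼───┼┗━━━━━━━━━━━━━━━━━
     ┃│ C │ MC│ MR│ M+┃ Minesweeper  
     ┃└───┴───┴───┴───┠──────────────
     ┃                ┃■■■■■■■■■■    
     ┃                ┃■■■■■■■■■■    
     ┃                ┃■■■■■■■■■■    
     ┃                ┃■■■■■■■■■■    
     ┗━━━━━━━━━━━━━━━━┃■■■■■■■■■■    
                      ┃■■■■■■■■■■    
                      ┃■■■■■■■■■■    
                      ┃■■■■■■■■■■    
                      ┃■■■■■■■■■■    
                      ┃■■■■■■■■■■    
                      ┃              
                      ┗━━━━━━━━━━━━━━
                                     


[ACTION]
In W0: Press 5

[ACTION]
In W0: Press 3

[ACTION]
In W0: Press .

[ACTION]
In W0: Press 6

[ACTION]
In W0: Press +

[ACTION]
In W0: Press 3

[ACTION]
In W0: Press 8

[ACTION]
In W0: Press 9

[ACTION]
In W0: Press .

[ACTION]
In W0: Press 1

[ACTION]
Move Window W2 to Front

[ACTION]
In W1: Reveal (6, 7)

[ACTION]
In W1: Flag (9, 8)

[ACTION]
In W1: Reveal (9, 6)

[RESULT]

     ┃│ 7 │ 8 │ 9 │┃                 
     ┃├───┼───┼───┼┃/* Cleanup temp *
     ┃│ 4 │ 5 │ 6 │┃int process_idx(i
     ┃├───┼───┼───┼┃    int result = 
     ┃│ 1 │ 2 │ 3 │┃    int result = 
     ┃├───┼───┼───┼┃    int len = 67;
     ┃│ 0 │ . │ = │┃    return 0;    
     ┃├───┼───┼───┼┗━━━━━━━━━━━━━━━━━
     ┃│ C │ MC│ MR│ M+┃ Minesweeper  
     ┃└───┴───┴───┴───┠──────────────
     ┃                ┃■■■■■■■■■■    
     ┃                ┃■■■■■■■■■■    
     ┃                ┃■■■■■■■■■■    
     ┃                ┃■■■■■■■■■■    
     ┗━━━━━━━━━━━━━━━━┃■■■■■■■■■■    
                      ┃■■■■■■■■■■    
                      ┃■■■■■■■2■■    
                      ┃■■■■■■■■■■    
                      ┃■■■■■21232    
                      ┃■■■■■2        
                      ┃              
                      ┗━━━━━━━━━━━━━━
                                     
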